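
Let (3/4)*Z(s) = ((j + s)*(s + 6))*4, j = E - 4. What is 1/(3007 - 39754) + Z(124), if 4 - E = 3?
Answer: 3082828319/36747 ≈ 83893.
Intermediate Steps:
E = 1 (E = 4 - 1*3 = 4 - 3 = 1)
j = -3 (j = 1 - 4 = -3)
Z(s) = 16*(-3 + s)*(6 + s)/3 (Z(s) = 4*(((-3 + s)*(s + 6))*4)/3 = 4*(((-3 + s)*(6 + s))*4)/3 = 4*(4*(-3 + s)*(6 + s))/3 = 16*(-3 + s)*(6 + s)/3)
1/(3007 - 39754) + Z(124) = 1/(3007 - 39754) + (-96 + 16*124 + (16/3)*124²) = 1/(-36747) + (-96 + 1984 + (16/3)*15376) = -1/36747 + (-96 + 1984 + 246016/3) = -1/36747 + 251680/3 = 3082828319/36747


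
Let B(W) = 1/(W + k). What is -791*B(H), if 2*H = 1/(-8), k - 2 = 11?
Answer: -12656/207 ≈ -61.140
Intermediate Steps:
k = 13 (k = 2 + 11 = 13)
H = -1/16 (H = (1/2)/(-8) = (1/2)*(-1/8) = -1/16 ≈ -0.062500)
B(W) = 1/(13 + W) (B(W) = 1/(W + 13) = 1/(13 + W))
-791*B(H) = -791/(13 - 1/16) = -791/207/16 = -791*16/207 = -12656/207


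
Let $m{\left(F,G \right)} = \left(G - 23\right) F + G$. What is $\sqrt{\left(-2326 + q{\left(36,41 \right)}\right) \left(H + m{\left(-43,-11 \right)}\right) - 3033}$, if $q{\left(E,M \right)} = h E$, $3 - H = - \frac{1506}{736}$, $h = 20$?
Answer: $\frac{i \sqrt{19817975162}}{92} \approx 1530.2 i$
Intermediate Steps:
$m{\left(F,G \right)} = G + F \left(-23 + G\right)$ ($m{\left(F,G \right)} = \left(G - 23\right) F + G = \left(-23 + G\right) F + G = F \left(-23 + G\right) + G = G + F \left(-23 + G\right)$)
$H = \frac{1857}{368}$ ($H = 3 - - \frac{1506}{736} = 3 - \left(-1506\right) \frac{1}{736} = 3 - - \frac{753}{368} = 3 + \frac{753}{368} = \frac{1857}{368} \approx 5.0462$)
$q{\left(E,M \right)} = 20 E$
$\sqrt{\left(-2326 + q{\left(36,41 \right)}\right) \left(H + m{\left(-43,-11 \right)}\right) - 3033} = \sqrt{\left(-2326 + 20 \cdot 36\right) \left(\frac{1857}{368} - -1451\right) - 3033} = \sqrt{\left(-2326 + 720\right) \left(\frac{1857}{368} + \left(-11 + 989 + 473\right)\right) - 3033} = \sqrt{- 1606 \left(\frac{1857}{368} + 1451\right) - 3033} = \sqrt{\left(-1606\right) \frac{535825}{368} - 3033} = \sqrt{- \frac{430267475}{184} - 3033} = \sqrt{- \frac{430825547}{184}} = \frac{i \sqrt{19817975162}}{92}$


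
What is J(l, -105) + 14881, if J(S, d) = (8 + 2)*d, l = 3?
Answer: 13831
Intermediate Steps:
J(S, d) = 10*d
J(l, -105) + 14881 = 10*(-105) + 14881 = -1050 + 14881 = 13831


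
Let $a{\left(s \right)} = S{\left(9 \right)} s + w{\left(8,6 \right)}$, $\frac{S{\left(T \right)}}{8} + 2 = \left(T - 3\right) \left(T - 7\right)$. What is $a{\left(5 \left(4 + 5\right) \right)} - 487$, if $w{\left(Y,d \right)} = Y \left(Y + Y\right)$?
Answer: $3241$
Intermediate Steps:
$w{\left(Y,d \right)} = 2 Y^{2}$ ($w{\left(Y,d \right)} = Y 2 Y = 2 Y^{2}$)
$S{\left(T \right)} = -16 + 8 \left(-7 + T\right) \left(-3 + T\right)$ ($S{\left(T \right)} = -16 + 8 \left(T - 3\right) \left(T - 7\right) = -16 + 8 \left(-3 + T\right) \left(-7 + T\right) = -16 + 8 \left(-7 + T\right) \left(-3 + T\right)$)
$a{\left(s \right)} = 128 + 80 s$ ($a{\left(s \right)} = \left(152 - 720 + 8 \cdot 9^{2}\right) s + 2 \cdot 8^{2} = \left(152 - 720 + 8 \cdot 81\right) s + 2 \cdot 64 = \left(152 - 720 + 648\right) s + 128 = 80 s + 128 = 128 + 80 s$)
$a{\left(5 \left(4 + 5\right) \right)} - 487 = \left(128 + 80 \cdot 5 \left(4 + 5\right)\right) - 487 = \left(128 + 80 \cdot 5 \cdot 9\right) - 487 = \left(128 + 80 \cdot 45\right) - 487 = \left(128 + 3600\right) - 487 = 3728 - 487 = 3241$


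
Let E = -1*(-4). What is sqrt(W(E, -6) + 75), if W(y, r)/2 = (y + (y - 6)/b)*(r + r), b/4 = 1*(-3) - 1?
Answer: 2*I*sqrt(6) ≈ 4.899*I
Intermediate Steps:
b = -16 (b = 4*(1*(-3) - 1) = 4*(-3 - 1) = 4*(-4) = -16)
E = 4
W(y, r) = 4*r*(3/8 + 15*y/16) (W(y, r) = 2*((y + (y - 6)/(-16))*(r + r)) = 2*((y + (-6 + y)*(-1/16))*(2*r)) = 2*((y + (3/8 - y/16))*(2*r)) = 2*((3/8 + 15*y/16)*(2*r)) = 2*(2*r*(3/8 + 15*y/16)) = 4*r*(3/8 + 15*y/16))
sqrt(W(E, -6) + 75) = sqrt((3/4)*(-6)*(2 + 5*4) + 75) = sqrt((3/4)*(-6)*(2 + 20) + 75) = sqrt((3/4)*(-6)*22 + 75) = sqrt(-99 + 75) = sqrt(-24) = 2*I*sqrt(6)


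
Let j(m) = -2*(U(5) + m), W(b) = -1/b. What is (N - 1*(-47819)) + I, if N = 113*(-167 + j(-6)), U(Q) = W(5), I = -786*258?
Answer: -862194/5 ≈ -1.7244e+5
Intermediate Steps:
I = -202788
U(Q) = -⅕ (U(Q) = -1/5 = -1*⅕ = -⅕)
j(m) = ⅖ - 2*m (j(m) = -2*(-⅕ + m) = ⅖ - 2*m)
N = -87349/5 (N = 113*(-167 + (⅖ - 2*(-6))) = 113*(-167 + (⅖ + 12)) = 113*(-167 + 62/5) = 113*(-773/5) = -87349/5 ≈ -17470.)
(N - 1*(-47819)) + I = (-87349/5 - 1*(-47819)) - 202788 = (-87349/5 + 47819) - 202788 = 151746/5 - 202788 = -862194/5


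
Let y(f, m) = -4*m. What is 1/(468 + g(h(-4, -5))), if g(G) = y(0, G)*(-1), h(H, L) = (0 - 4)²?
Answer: 1/532 ≈ 0.0018797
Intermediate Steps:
h(H, L) = 16 (h(H, L) = (-4)² = 16)
g(G) = 4*G (g(G) = -4*G*(-1) = 4*G)
1/(468 + g(h(-4, -5))) = 1/(468 + 4*16) = 1/(468 + 64) = 1/532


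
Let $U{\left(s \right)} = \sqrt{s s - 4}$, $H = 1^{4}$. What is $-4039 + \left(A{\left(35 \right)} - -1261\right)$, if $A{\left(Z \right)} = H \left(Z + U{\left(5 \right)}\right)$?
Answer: $-2743 + \sqrt{21} \approx -2738.4$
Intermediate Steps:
$H = 1$
$U{\left(s \right)} = \sqrt{-4 + s^{2}}$ ($U{\left(s \right)} = \sqrt{s^{2} - 4} = \sqrt{-4 + s^{2}}$)
$A{\left(Z \right)} = Z + \sqrt{21}$ ($A{\left(Z \right)} = 1 \left(Z + \sqrt{-4 + 5^{2}}\right) = 1 \left(Z + \sqrt{-4 + 25}\right) = 1 \left(Z + \sqrt{21}\right) = Z + \sqrt{21}$)
$-4039 + \left(A{\left(35 \right)} - -1261\right) = -4039 + \left(\left(35 + \sqrt{21}\right) - -1261\right) = -4039 + \left(\left(35 + \sqrt{21}\right) + 1261\right) = -4039 + \left(1296 + \sqrt{21}\right) = -2743 + \sqrt{21}$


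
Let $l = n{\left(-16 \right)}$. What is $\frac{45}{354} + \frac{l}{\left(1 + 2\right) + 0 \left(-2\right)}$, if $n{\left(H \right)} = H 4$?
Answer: $- \frac{7507}{354} \approx -21.206$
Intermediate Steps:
$n{\left(H \right)} = 4 H$
$l = -64$ ($l = 4 \left(-16\right) = -64$)
$\frac{45}{354} + \frac{l}{\left(1 + 2\right) + 0 \left(-2\right)} = \frac{45}{354} - \frac{64}{\left(1 + 2\right) + 0 \left(-2\right)} = 45 \cdot \frac{1}{354} - \frac{64}{3 + 0} = \frac{15}{118} - \frac{64}{3} = - \frac{7507}{354}$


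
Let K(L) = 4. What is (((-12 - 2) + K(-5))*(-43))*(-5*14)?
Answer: -30100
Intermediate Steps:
(((-12 - 2) + K(-5))*(-43))*(-5*14) = (((-12 - 2) + 4)*(-43))*(-5*14) = ((-14 + 4)*(-43))*(-70) = -10*(-43)*(-70) = 430*(-70) = -30100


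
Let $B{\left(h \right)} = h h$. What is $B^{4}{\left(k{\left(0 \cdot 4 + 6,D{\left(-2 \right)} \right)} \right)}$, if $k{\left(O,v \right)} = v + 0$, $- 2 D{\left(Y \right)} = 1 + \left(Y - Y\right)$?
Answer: $\frac{1}{256} \approx 0.0039063$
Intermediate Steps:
$D{\left(Y \right)} = - \frac{1}{2}$ ($D{\left(Y \right)} = - \frac{1 + \left(Y - Y\right)}{2} = - \frac{1 + 0}{2} = \left(- \frac{1}{2}\right) 1 = - \frac{1}{2}$)
$k{\left(O,v \right)} = v$
$B{\left(h \right)} = h^{2}$
$B^{4}{\left(k{\left(0 \cdot 4 + 6,D{\left(-2 \right)} \right)} \right)} = \left(\left(- \frac{1}{2}\right)^{2}\right)^{4} = \left(\frac{1}{4}\right)^{4} = \frac{1}{256}$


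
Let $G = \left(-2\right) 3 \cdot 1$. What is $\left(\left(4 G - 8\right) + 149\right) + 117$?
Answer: $234$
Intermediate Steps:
$G = -6$ ($G = \left(-6\right) 1 = -6$)
$\left(\left(4 G - 8\right) + 149\right) + 117 = \left(\left(4 \left(-6\right) - 8\right) + 149\right) + 117 = \left(\left(-24 - 8\right) + 149\right) + 117 = \left(-32 + 149\right) + 117 = 117 + 117 = 234$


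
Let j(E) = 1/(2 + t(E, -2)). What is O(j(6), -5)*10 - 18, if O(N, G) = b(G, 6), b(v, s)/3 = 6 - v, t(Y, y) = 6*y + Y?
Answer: 312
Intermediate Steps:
t(Y, y) = Y + 6*y
b(v, s) = 18 - 3*v (b(v, s) = 3*(6 - v) = 18 - 3*v)
j(E) = 1/(-10 + E) (j(E) = 1/(2 + (E + 6*(-2))) = 1/(2 + (E - 12)) = 1/(2 + (-12 + E)) = 1/(-10 + E))
O(N, G) = 18 - 3*G
O(j(6), -5)*10 - 18 = (18 - 3*(-5))*10 - 18 = (18 + 15)*10 - 18 = 33*10 - 18 = 330 - 18 = 312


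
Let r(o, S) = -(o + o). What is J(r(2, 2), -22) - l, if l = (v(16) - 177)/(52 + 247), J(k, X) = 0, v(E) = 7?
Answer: 170/299 ≈ 0.56856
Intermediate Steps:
r(o, S) = -2*o
l = -170/299 (l = (7 - 177)/(52 + 247) = -170/299 ≈ -0.56856)
J(r(2, 2), -22) - l = 0 - 1*(-170/299) = 0 + 170/299 = 170/299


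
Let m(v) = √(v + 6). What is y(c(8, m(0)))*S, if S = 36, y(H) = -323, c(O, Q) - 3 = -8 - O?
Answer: -11628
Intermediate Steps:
m(v) = √(6 + v)
c(O, Q) = -5 - O (c(O, Q) = 3 + (-8 - O) = -5 - O)
y(c(8, m(0)))*S = -323*36 = -11628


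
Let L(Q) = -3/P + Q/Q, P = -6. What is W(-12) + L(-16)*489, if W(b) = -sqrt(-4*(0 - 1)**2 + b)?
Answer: 1467/2 - 4*I ≈ 733.5 - 4.0*I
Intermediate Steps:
L(Q) = 3/2 (L(Q) = -3/(-6) + Q/Q = -3*(-1/6) + 1 = 1/2 + 1 = 3/2)
W(b) = -sqrt(-4 + b) (W(b) = -sqrt(-4*(-1)**2 + b) = -sqrt(-4*1 + b) = -sqrt(-4 + b))
W(-12) + L(-16)*489 = -sqrt(-4 - 12) + (3/2)*489 = -sqrt(-16) + 1467/2 = -4*I + 1467/2 = 1467/2 - 4*I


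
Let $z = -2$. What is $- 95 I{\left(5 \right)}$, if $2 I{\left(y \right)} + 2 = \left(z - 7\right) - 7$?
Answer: $855$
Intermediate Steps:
$I{\left(y \right)} = -9$ ($I{\left(y \right)} = -1 + \frac{\left(-2 - 7\right) - 7}{2} = -1 + \frac{-9 - 7}{2} = -1 + \frac{1}{2} \left(-16\right) = -1 - 8 = -9$)
$- 95 I{\left(5 \right)} = \left(-95\right) \left(-9\right) = 855$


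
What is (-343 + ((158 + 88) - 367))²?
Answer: 215296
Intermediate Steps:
(-343 + ((158 + 88) - 367))² = (-343 + (246 - 367))² = (-343 - 121)² = (-464)² = 215296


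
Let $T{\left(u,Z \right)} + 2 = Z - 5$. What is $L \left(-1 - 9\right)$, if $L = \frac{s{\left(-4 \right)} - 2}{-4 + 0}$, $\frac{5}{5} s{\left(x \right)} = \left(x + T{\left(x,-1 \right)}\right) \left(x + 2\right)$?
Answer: $55$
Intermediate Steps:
$T{\left(u,Z \right)} = -7 + Z$ ($T{\left(u,Z \right)} = -2 + \left(Z - 5\right) = -2 + \left(-5 + Z\right) = -7 + Z$)
$s{\left(x \right)} = \left(-8 + x\right) \left(2 + x\right)$ ($s{\left(x \right)} = \left(x - 8\right) \left(x + 2\right) = \left(x - 8\right) \left(2 + x\right) = \left(-8 + x\right) \left(2 + x\right)$)
$L = - \frac{11}{2}$ ($L = \frac{\left(-16 + \left(-4\right)^{2} - -24\right) - 2}{-4 + 0} = \frac{\left(-16 + 16 + 24\right) - 2}{-4} = \left(24 - 2\right) \left(- \frac{1}{4}\right) = 22 \left(- \frac{1}{4}\right) = - \frac{11}{2} \approx -5.5$)
$L \left(-1 - 9\right) = - \frac{11 \left(-1 - 9\right)}{2} = \left(- \frac{11}{2}\right) \left(-10\right) = 55$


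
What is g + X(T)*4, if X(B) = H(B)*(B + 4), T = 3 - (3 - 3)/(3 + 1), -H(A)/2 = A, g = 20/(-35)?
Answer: -1180/7 ≈ -168.57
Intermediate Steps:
g = -4/7 (g = 20*(-1/35) = -4/7 ≈ -0.57143)
H(A) = -2*A
T = 3 (T = 3 - 0/4 = 3 - 1*0 = 3 + 0 = 3)
X(B) = -2*B*(4 + B) (X(B) = (-2*B)*(B + 4) = (-2*B)*(4 + B) = -2*B*(4 + B))
g + X(T)*4 = -4/7 - 2*3*(4 + 3)*4 = -4/7 - 2*3*7*4 = -4/7 - 42*4 = -4/7 - 168 = -1180/7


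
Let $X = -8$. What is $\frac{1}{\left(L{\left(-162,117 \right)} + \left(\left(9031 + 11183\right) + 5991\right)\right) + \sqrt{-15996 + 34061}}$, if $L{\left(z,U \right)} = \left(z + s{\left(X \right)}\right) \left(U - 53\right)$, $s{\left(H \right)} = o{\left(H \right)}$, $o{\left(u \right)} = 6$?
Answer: $\frac{16221}{263102776} - \frac{\sqrt{18065}}{263102776} \approx 6.1142 \cdot 10^{-5}$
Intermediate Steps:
$s{\left(H \right)} = 6$
$L{\left(z,U \right)} = \left(-53 + U\right) \left(6 + z\right)$ ($L{\left(z,U \right)} = \left(z + 6\right) \left(U - 53\right) = \left(6 + z\right) \left(-53 + U\right) = \left(-53 + U\right) \left(6 + z\right)$)
$\frac{1}{\left(L{\left(-162,117 \right)} + \left(\left(9031 + 11183\right) + 5991\right)\right) + \sqrt{-15996 + 34061}} = \frac{1}{\left(\left(-318 - -8586 + 6 \cdot 117 + 117 \left(-162\right)\right) + \left(\left(9031 + 11183\right) + 5991\right)\right) + \sqrt{-15996 + 34061}} = \frac{1}{\left(\left(-318 + 8586 + 702 - 18954\right) + \left(20214 + 5991\right)\right) + \sqrt{18065}} = \frac{1}{\left(-9984 + 26205\right) + \sqrt{18065}} = \frac{1}{16221 + \sqrt{18065}}$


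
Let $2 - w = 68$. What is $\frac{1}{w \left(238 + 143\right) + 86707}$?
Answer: $\frac{1}{61561} \approx 1.6244 \cdot 10^{-5}$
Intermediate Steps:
$w = -66$ ($w = 2 - 68 = -66$)
$\frac{1}{w \left(238 + 143\right) + 86707} = \frac{1}{- 66 \left(238 + 143\right) + 86707} = \frac{1}{\left(-66\right) 381 + 86707} = \frac{1}{-25146 + 86707} = \frac{1}{61561}$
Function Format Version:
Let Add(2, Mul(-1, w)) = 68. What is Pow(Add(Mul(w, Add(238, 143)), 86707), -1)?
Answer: Rational(1, 61561) ≈ 1.6244e-5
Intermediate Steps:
w = -66 (w = Add(2, Mul(-1, 68)) = Add(2, -68) = -66)
Pow(Add(Mul(w, Add(238, 143)), 86707), -1) = Pow(Add(Mul(-66, Add(238, 143)), 86707), -1) = Pow(Add(Mul(-66, 381), 86707), -1) = Pow(Add(-25146, 86707), -1) = Pow(61561, -1) = Rational(1, 61561)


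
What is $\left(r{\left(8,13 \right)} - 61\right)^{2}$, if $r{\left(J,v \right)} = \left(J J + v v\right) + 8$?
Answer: $32400$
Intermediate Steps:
$r{\left(J,v \right)} = 8 + J^{2} + v^{2}$ ($r{\left(J,v \right)} = \left(J^{2} + v^{2}\right) + 8 = 8 + J^{2} + v^{2}$)
$\left(r{\left(8,13 \right)} - 61\right)^{2} = \left(\left(8 + 8^{2} + 13^{2}\right) - 61\right)^{2} = \left(\left(8 + 64 + 169\right) - 61\right)^{2} = \left(241 - 61\right)^{2} = 180^{2} = 32400$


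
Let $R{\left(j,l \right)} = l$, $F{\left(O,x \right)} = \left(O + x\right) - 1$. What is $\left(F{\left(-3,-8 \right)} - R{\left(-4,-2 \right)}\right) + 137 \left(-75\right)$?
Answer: $-10285$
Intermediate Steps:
$F{\left(O,x \right)} = -1 + O + x$
$\left(F{\left(-3,-8 \right)} - R{\left(-4,-2 \right)}\right) + 137 \left(-75\right) = \left(\left(-1 - 3 - 8\right) - -2\right) + 137 \left(-75\right) = \left(-12 + 2\right) - 10275 = -10 - 10275 = -10285$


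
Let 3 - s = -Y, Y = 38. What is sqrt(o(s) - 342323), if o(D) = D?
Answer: I*sqrt(342282) ≈ 585.05*I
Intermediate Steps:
s = 41 (s = 3 - (-1)*38 = 3 - 1*(-38) = 3 + 38 = 41)
sqrt(o(s) - 342323) = sqrt(41 - 342323) = sqrt(-342282) = I*sqrt(342282)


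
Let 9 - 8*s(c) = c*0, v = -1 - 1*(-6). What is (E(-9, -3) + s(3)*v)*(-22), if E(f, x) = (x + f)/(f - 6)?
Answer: -2827/20 ≈ -141.35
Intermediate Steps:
v = 5 (v = -1 + 6 = 5)
s(c) = 9/8 (s(c) = 9/8 - c*0/8 = 9/8 - ⅛*0 = 9/8 + 0 = 9/8)
E(f, x) = (f + x)/(-6 + f)
(E(-9, -3) + s(3)*v)*(-22) = ((-9 - 3)/(-6 - 9) + (9/8)*5)*(-22) = (-12/(-15) + 45/8)*(-22) = (-1/15*(-12) + 45/8)*(-22) = (⅘ + 45/8)*(-22) = (257/40)*(-22) = -2827/20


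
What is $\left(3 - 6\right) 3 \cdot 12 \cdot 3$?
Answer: $-324$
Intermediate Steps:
$\left(3 - 6\right) 3 \cdot 12 \cdot 3 = \left(-3\right) 3 \cdot 36 = \left(-9\right) 36 = -324$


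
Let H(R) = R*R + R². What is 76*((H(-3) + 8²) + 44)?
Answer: 9576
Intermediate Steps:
H(R) = 2*R² (H(R) = R² + R² = 2*R²)
76*((H(-3) + 8²) + 44) = 76*((2*(-3)² + 8²) + 44) = 76*((2*9 + 64) + 44) = 76*((18 + 64) + 44) = 76*(82 + 44) = 76*126 = 9576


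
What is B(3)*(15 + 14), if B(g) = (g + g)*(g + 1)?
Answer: 696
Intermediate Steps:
B(g) = 2*g*(1 + g) (B(g) = (2*g)*(1 + g) = 2*g*(1 + g))
B(3)*(15 + 14) = (2*3*(1 + 3))*(15 + 14) = (2*3*4)*29 = 24*29 = 696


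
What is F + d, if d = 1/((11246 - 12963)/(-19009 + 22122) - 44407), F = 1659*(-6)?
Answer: -1376048010545/138240708 ≈ -9954.0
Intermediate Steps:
F = -9954
d = -3113/138240708 (d = 1/(-1717/3113 - 44407) = 1/(-138240708/3113) = -3113/138240708 ≈ -2.2519e-5)
F + d = -9954 - 3113/138240708 = -1376048010545/138240708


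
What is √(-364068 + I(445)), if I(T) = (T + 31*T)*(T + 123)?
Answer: 2*√1931063 ≈ 2779.3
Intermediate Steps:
I(T) = 32*T*(123 + T) (I(T) = (32*T)*(123 + T) = 32*T*(123 + T))
√(-364068 + I(445)) = √(-364068 + 32*445*(123 + 445)) = √(-364068 + 32*445*568) = √(-364068 + 8088320) = √7724252 = 2*√1931063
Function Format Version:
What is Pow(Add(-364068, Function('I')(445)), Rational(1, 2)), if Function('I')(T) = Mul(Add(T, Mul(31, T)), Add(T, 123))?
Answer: Mul(2, Pow(1931063, Rational(1, 2))) ≈ 2779.3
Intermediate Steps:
Function('I')(T) = Mul(32, T, Add(123, T)) (Function('I')(T) = Mul(Mul(32, T), Add(123, T)) = Mul(32, T, Add(123, T)))
Pow(Add(-364068, Function('I')(445)), Rational(1, 2)) = Pow(Add(-364068, Mul(32, 445, Add(123, 445))), Rational(1, 2)) = Pow(Add(-364068, Mul(32, 445, 568)), Rational(1, 2)) = Pow(Add(-364068, 8088320), Rational(1, 2)) = Pow(7724252, Rational(1, 2)) = Mul(2, Pow(1931063, Rational(1, 2)))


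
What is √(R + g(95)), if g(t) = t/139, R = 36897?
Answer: √712900142/139 ≈ 192.09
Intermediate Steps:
g(t) = t/139 (g(t) = t*(1/139) = t/139)
√(R + g(95)) = √(36897 + (1/139)*95) = √(36897 + 95/139) = √(5128778/139) = √712900142/139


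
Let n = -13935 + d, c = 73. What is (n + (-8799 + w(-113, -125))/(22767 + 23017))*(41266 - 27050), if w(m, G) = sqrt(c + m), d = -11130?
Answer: -2039258116743/5723 + 3554*I*sqrt(10)/5723 ≈ -3.5633e+8 + 1.9638*I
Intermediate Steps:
w(m, G) = sqrt(73 + m)
n = -25065 (n = -13935 - 11130 = -25065)
(n + (-8799 + w(-113, -125))/(22767 + 23017))*(41266 - 27050) = (-25065 + (-8799 + sqrt(73 - 113))/(22767 + 23017))*(41266 - 27050) = (-25065 + (-8799 + sqrt(-40))/45784)*14216 = (-25065 + (-8799 + 2*I*sqrt(10))*(1/45784))*14216 = (-25065 + (-8799/45784 + I*sqrt(10)/22892))*14216 = (-1147584759/45784 + I*sqrt(10)/22892)*14216 = -2039258116743/5723 + 3554*I*sqrt(10)/5723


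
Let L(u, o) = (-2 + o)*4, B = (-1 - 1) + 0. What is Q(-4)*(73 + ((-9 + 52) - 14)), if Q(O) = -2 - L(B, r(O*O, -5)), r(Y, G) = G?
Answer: 2652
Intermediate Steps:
B = -2 (B = -2 + 0 = -2)
L(u, o) = -8 + 4*o
Q(O) = 26 (Q(O) = -2 - (-8 + 4*(-5)) = -2 - (-8 - 20) = -2 - 1*(-28) = -2 + 28 = 26)
Q(-4)*(73 + ((-9 + 52) - 14)) = 26*(73 + ((-9 + 52) - 14)) = 26*(73 + (43 - 14)) = 26*(73 + 29) = 26*102 = 2652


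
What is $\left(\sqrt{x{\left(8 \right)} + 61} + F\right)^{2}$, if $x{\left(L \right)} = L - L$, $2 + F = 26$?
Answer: $\left(24 + \sqrt{61}\right)^{2} \approx 1011.9$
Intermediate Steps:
$F = 24$ ($F = -2 + 26 = 24$)
$x{\left(L \right)} = 0$
$\left(\sqrt{x{\left(8 \right)} + 61} + F\right)^{2} = \left(\sqrt{0 + 61} + 24\right)^{2} = \left(\sqrt{61} + 24\right)^{2} = \left(24 + \sqrt{61}\right)^{2}$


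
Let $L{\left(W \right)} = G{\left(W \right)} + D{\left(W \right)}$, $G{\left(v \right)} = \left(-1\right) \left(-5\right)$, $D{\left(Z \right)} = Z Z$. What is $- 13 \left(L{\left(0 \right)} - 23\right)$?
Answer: $234$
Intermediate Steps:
$D{\left(Z \right)} = Z^{2}$
$G{\left(v \right)} = 5$
$L{\left(W \right)} = 5 + W^{2}$
$- 13 \left(L{\left(0 \right)} - 23\right) = - 13 \left(\left(5 + 0^{2}\right) - 23\right) = - 13 \left(\left(5 + 0\right) - 23\right) = - 13 \left(5 - 23\right) = \left(-13\right) \left(-18\right) = 234$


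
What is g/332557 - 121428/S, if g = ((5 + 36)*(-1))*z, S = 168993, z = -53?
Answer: -4446056623/6244422789 ≈ -0.71200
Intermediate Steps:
g = 2173 (g = ((5 + 36)*(-1))*(-53) = (41*(-1))*(-53) = -41*(-53) = 2173)
g/332557 - 121428/S = 2173/332557 - 121428/168993 = 2173*(1/332557) - 121428*1/168993 = 2173/332557 - 13492/18777 = -4446056623/6244422789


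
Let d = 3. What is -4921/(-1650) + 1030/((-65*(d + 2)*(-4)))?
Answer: 40484/10725 ≈ 3.7747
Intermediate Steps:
-4921/(-1650) + 1030/((-65*(d + 2)*(-4))) = -4921/(-1650) + 1030/((-65*(3 + 2)*(-4))) = -4921*(-1/1650) + 1030/((-325*(-4))) = 4921/1650 + 1030/((-65*(-20))) = 4921/1650 + 1030/1300 = 4921/1650 + 1030*(1/1300) = 4921/1650 + 103/130 = 40484/10725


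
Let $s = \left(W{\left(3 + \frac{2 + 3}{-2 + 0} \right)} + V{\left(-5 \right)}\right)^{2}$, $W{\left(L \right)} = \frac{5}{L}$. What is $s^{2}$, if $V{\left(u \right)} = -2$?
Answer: $4096$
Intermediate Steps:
$s = 64$ ($s = \left(\frac{5}{3 + \frac{2 + 3}{-2 + 0}} - 2\right)^{2} = \left(\frac{5}{3 + \frac{5}{-2}} - 2\right)^{2} = \left(\frac{5}{3 + 5 \left(- \frac{1}{2}\right)} - 2\right)^{2} = \left(\frac{5}{3 - \frac{5}{2}} - 2\right)^{2} = \left(5 \frac{1}{\frac{1}{2}} - 2\right)^{2} = \left(5 \cdot 2 - 2\right)^{2} = \left(10 - 2\right)^{2} = 8^{2} = 64$)
$s^{2} = 64^{2} = 4096$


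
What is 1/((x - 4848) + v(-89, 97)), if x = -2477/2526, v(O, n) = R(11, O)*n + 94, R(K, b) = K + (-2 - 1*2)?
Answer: -2526/10295927 ≈ -0.00024534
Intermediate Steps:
R(K, b) = -4 + K (R(K, b) = K + (-2 - 2) = K - 4 = -4 + K)
v(O, n) = 94 + 7*n (v(O, n) = (-4 + 11)*n + 94 = 7*n + 94 = 94 + 7*n)
x = -2477/2526 (x = -2477*1/2526 = -2477/2526 ≈ -0.98060)
1/((x - 4848) + v(-89, 97)) = 1/((-2477/2526 - 4848) + (94 + 7*97)) = 1/(-12248525/2526 + (94 + 679)) = 1/(-12248525/2526 + 773) = 1/(-10295927/2526) = -2526/10295927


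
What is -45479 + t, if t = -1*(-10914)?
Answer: -34565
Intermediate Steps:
t = 10914
-45479 + t = -45479 + 10914 = -34565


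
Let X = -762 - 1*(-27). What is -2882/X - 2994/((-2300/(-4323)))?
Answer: -950652197/169050 ≈ -5623.5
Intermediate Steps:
X = -735 (X = -762 + 27 = -735)
-2882/X - 2994/((-2300/(-4323))) = -2882/(-735) - 2994/((-2300/(-4323))) = -2882*(-1/735) - 2994/((-2300*(-1/4323))) = 2882/735 - 2994/2300/4323 = 2882/735 - 2994*4323/2300 = 2882/735 - 6471531/1150 = -950652197/169050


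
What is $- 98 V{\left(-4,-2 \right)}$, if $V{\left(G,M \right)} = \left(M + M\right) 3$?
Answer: $1176$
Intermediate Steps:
$V{\left(G,M \right)} = 6 M$ ($V{\left(G,M \right)} = 2 M 3 = 6 M$)
$- 98 V{\left(-4,-2 \right)} = - 98 \cdot 6 \left(-2\right) = \left(-98\right) \left(-12\right) = 1176$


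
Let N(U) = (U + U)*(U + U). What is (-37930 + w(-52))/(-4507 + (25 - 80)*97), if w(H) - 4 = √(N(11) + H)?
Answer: 2709/703 - 6*√3/4921 ≈ 3.8514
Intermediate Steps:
N(U) = 4*U² (N(U) = (2*U)*(2*U) = 4*U²)
w(H) = 4 + √(484 + H) (w(H) = 4 + √(4*11² + H) = 4 + √(4*121 + H) = 4 + √(484 + H))
(-37930 + w(-52))/(-4507 + (25 - 80)*97) = (-37930 + (4 + √(484 - 52)))/(-4507 + (25 - 80)*97) = (-37930 + (4 + √432))/(-4507 - 55*97) = (-37930 + (4 + 12*√3))/(-4507 - 5335) = (-37926 + 12*√3)/(-9842) = (-37926 + 12*√3)*(-1/9842) = 2709/703 - 6*√3/4921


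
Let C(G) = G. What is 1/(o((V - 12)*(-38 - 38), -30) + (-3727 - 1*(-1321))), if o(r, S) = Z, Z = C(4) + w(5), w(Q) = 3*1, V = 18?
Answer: -1/2399 ≈ -0.00041684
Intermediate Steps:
w(Q) = 3
Z = 7 (Z = 4 + 3 = 7)
o(r, S) = 7
1/(o((V - 12)*(-38 - 38), -30) + (-3727 - 1*(-1321))) = 1/(7 + (-3727 - 1*(-1321))) = 1/(7 + (-3727 + 1321)) = 1/(7 - 2406) = 1/(-2399) = -1/2399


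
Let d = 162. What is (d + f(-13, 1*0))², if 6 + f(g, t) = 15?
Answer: 29241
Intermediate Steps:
f(g, t) = 9 (f(g, t) = -6 + 15 = 9)
(d + f(-13, 1*0))² = (162 + 9)² = 171² = 29241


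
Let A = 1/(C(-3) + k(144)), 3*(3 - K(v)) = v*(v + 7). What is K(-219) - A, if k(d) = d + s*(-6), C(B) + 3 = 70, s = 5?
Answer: -2800614/181 ≈ -15473.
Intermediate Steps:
C(B) = 67 (C(B) = -3 + 70 = 67)
K(v) = 3 - v*(7 + v)/3 (K(v) = 3 - v*(v + 7)/3 = 3 - v*(7 + v)/3)
k(d) = -30 + d (k(d) = d + 5*(-6) = d - 30 = -30 + d)
A = 1/181 (A = 1/(67 + (-30 + 144)) = 1/(67 + 114) = 1/181 ≈ 0.0055249)
K(-219) - A = (3 - 7/3*(-219) - ⅓*(-219)²) - 1*1/181 = (3 + 511 - ⅓*47961) - 1/181 = (3 + 511 - 15987) - 1/181 = -15473 - 1/181 = -2800614/181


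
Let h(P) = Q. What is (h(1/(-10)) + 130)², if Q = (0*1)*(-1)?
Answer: 16900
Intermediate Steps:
Q = 0 (Q = 0*(-1) = 0)
h(P) = 0
(h(1/(-10)) + 130)² = (0 + 130)² = 130² = 16900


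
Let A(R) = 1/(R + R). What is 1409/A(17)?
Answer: 47906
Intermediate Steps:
A(R) = 1/(2*R)
1409/A(17) = 1409/(((½)/17)) = 1409/(((½)*(1/17))) = 1409/(1/34) = 1409*34 = 47906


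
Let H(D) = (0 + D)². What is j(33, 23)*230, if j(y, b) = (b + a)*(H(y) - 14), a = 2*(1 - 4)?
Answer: 4203250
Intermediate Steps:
H(D) = D²
a = -6 (a = 2*(-3) = -6)
j(y, b) = (-14 + y²)*(-6 + b) (j(y, b) = (b - 6)*(y² - 14) = (-6 + b)*(-14 + y²) = (-14 + y²)*(-6 + b))
j(33, 23)*230 = (84 - 14*23 - 6*33² + 23*33²)*230 = (84 - 322 - 6*1089 + 23*1089)*230 = (84 - 322 - 6534 + 25047)*230 = 18275*230 = 4203250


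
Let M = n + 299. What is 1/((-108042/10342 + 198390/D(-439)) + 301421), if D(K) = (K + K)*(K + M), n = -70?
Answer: 31780966/9579152735443 ≈ 3.3177e-6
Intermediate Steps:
M = 229 (M = -70 + 299 = 229)
D(K) = 2*K*(229 + K) (D(K) = (K + K)*(K + 229) = (2*K)*(229 + K) = 2*K*(229 + K))
1/((-108042/10342 + 198390/D(-439)) + 301421) = 1/((-108042/10342 + 198390/((2*(-439)*(229 - 439)))) + 301421) = 1/((-108042*1/10342 + 198390/((2*(-439)*(-210)))) + 301421) = 1/((-54021/5171 + 198390/184380) + 301421) = 1/((-54021/5171 + 198390*(1/184380)) + 301421) = 1/((-54021/5171 + 6613/6146) + 301421) = 1/(-297817243/31780966 + 301421) = 1/(9579152735443/31780966) = 31780966/9579152735443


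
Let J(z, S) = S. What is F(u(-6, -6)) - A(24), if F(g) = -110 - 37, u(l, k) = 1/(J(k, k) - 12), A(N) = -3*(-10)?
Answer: -177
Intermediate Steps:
A(N) = 30
u(l, k) = 1/(-12 + k) (u(l, k) = 1/(k - 12) = 1/(-12 + k))
F(g) = -147
F(u(-6, -6)) - A(24) = -147 - 1*30 = -147 - 30 = -177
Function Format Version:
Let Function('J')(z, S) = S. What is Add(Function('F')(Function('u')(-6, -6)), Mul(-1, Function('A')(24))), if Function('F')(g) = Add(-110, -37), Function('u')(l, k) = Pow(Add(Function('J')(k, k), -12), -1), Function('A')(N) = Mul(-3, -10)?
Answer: -177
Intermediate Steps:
Function('A')(N) = 30
Function('u')(l, k) = Pow(Add(-12, k), -1) (Function('u')(l, k) = Pow(Add(k, -12), -1) = Pow(Add(-12, k), -1))
Function('F')(g) = -147
Add(Function('F')(Function('u')(-6, -6)), Mul(-1, Function('A')(24))) = Add(-147, Mul(-1, 30)) = Add(-147, -30) = -177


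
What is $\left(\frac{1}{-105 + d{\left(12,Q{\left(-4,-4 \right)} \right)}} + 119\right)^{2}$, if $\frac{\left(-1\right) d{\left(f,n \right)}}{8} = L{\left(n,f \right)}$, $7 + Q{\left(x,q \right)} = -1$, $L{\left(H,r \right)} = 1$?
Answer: $\frac{180794916}{12769} \approx 14159.0$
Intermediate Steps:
$Q{\left(x,q \right)} = -8$ ($Q{\left(x,q \right)} = -7 - 1 = -8$)
$d{\left(f,n \right)} = -8$ ($d{\left(f,n \right)} = \left(-8\right) 1 = -8$)
$\left(\frac{1}{-105 + d{\left(12,Q{\left(-4,-4 \right)} \right)}} + 119\right)^{2} = \left(\frac{1}{-105 - 8} + 119\right)^{2} = \left(\frac{1}{-113} + 119\right)^{2} = \left(- \frac{1}{113} + 119\right)^{2} = \left(\frac{13446}{113}\right)^{2} = \frac{180794916}{12769}$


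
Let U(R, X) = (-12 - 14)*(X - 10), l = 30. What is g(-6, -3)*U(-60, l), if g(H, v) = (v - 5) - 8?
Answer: 8320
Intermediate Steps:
g(H, v) = -13 + v (g(H, v) = (-5 + v) - 8 = -13 + v)
U(R, X) = 260 - 26*X (U(R, X) = -26*(-10 + X) = 260 - 26*X)
g(-6, -3)*U(-60, l) = (-13 - 3)*(260 - 26*30) = -16*(260 - 780) = -16*(-520) = 8320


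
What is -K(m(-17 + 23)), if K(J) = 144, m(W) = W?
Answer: -144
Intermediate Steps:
-K(m(-17 + 23)) = -1*144 = -144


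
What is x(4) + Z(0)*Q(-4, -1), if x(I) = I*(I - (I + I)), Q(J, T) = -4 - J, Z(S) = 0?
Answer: -16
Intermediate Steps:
x(I) = -I² (x(I) = I*(I - 2*I) = I*(-I) = -I²)
x(4) + Z(0)*Q(-4, -1) = -1*4² + 0*(-4 - 1*(-4)) = -1*16 + 0*(-4 + 4) = -16 + 0*0 = -16 + 0 = -16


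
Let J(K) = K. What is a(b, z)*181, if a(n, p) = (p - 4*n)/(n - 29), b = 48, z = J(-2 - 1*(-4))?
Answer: -1810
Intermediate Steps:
z = 2 (z = -2 - 1*(-4) = -2 + 4 = 2)
a(n, p) = (p - 4*n)/(-29 + n)
a(b, z)*181 = ((2 - 4*48)/(-29 + 48))*181 = ((2 - 192)/19)*181 = ((1/19)*(-190))*181 = -10*181 = -1810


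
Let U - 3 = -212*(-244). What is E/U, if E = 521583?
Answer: 521583/51731 ≈ 10.083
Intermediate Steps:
U = 51731 (U = 3 - 212*(-244) = 3 + 51728 = 51731)
E/U = 521583/51731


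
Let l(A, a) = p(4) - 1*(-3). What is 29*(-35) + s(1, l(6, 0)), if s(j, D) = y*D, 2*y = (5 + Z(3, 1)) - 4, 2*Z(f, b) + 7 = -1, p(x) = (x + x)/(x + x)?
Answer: -1021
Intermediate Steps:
p(x) = 1 (p(x) = (2*x)/((2*x)) = (2*x)*(1/(2*x)) = 1)
Z(f, b) = -4 (Z(f, b) = -7/2 + (½)*(-1) = -7/2 - ½ = -4)
y = -3/2 (y = ((5 - 4) - 4)/2 = (1 - 4)/2 = (½)*(-3) = -3/2 ≈ -1.5000)
l(A, a) = 4 (l(A, a) = 1 - 1*(-3) = 1 + 3 = 4)
s(j, D) = -3*D/2
29*(-35) + s(1, l(6, 0)) = 29*(-35) - 3/2*4 = -1015 - 6 = -1021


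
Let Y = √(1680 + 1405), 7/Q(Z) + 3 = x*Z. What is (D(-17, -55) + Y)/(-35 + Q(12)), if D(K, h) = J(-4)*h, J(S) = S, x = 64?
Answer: -42075/6692 - 765*√3085/26768 ≈ -7.8747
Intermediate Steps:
Q(Z) = 7/(-3 + 64*Z)
D(K, h) = -4*h
Y = √3085 ≈ 55.543
(D(-17, -55) + Y)/(-35 + Q(12)) = (-4*(-55) + √3085)/(-35 + 7/(-3 + 64*12)) = (220 + √3085)/(-35 + 7/(-3 + 768)) = (220 + √3085)/(-35 + 7/765) = (220 + √3085)/(-26768/765) = (220 + √3085)*(-765/26768) = -42075/6692 - 765*√3085/26768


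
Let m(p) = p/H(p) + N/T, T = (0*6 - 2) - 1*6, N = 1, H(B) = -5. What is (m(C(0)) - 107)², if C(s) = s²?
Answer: 734449/64 ≈ 11476.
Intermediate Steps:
T = -8 (T = (0 - 2) - 6 = -2 - 6 = -8)
m(p) = -⅛ - p/5 (m(p) = p/(-5) + 1/(-8) = p*(-⅕) + 1*(-⅛) = -p/5 - ⅛ = -⅛ - p/5)
(m(C(0)) - 107)² = ((-⅛ - ⅕*0²) - 107)² = ((-⅛ - ⅕*0) - 107)² = ((-⅛ + 0) - 107)² = (-⅛ - 107)² = (-857/8)² = 734449/64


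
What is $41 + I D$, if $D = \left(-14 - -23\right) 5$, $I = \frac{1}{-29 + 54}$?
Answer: $\frac{214}{5} \approx 42.8$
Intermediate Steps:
$I = \frac{1}{25} \approx 0.04$
$D = 45$ ($D = \left(-14 + 23\right) 5 = 9 \cdot 5 = 45$)
$41 + I D = 41 + \frac{1}{25} \cdot 45 = 41 + \frac{9}{5} = \frac{214}{5}$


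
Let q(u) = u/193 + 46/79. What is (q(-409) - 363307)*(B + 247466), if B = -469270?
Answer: 1228653372572648/15247 ≈ 8.0583e+10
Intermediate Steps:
q(u) = 46/79 + u/193 (q(u) = u*(1/193) + 46*(1/79) = u/193 + 46/79 = 46/79 + u/193)
(q(-409) - 363307)*(B + 247466) = ((46/79 + (1/193)*(-409)) - 363307)*(-469270 + 247466) = ((46/79 - 409/193) - 363307)*(-221804) = (-23433/15247 - 363307)*(-221804) = -5539365262/15247*(-221804) = 1228653372572648/15247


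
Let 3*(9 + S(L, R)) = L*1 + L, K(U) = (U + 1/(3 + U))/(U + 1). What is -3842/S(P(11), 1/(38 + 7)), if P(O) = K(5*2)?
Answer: 1648218/3599 ≈ 457.97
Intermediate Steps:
K(U) = (U + 1/(3 + U))/(1 + U)
P(O) = 131/143 (P(O) = (1 + (5*2)² + 3*(5*2))/(3 + (5*2)² + 4*(5*2)) = (1 + 10² + 3*10)/(3 + 10² + 4*10) = (1 + 100 + 30)/(3 + 100 + 40) = 131/143)
S(L, R) = -9 + 2*L/3 (S(L, R) = -9 + (L*1 + L)/3 = -9 + (L + L)/3 = -9 + (2*L)/3 = -9 + 2*L/3)
-3842/S(P(11), 1/(38 + 7)) = -3842/(-9 + (⅔)*(131/143)) = -3842/(-9 + 262/429) = -3842/(-3599/429) = -3842*(-429/3599) = 1648218/3599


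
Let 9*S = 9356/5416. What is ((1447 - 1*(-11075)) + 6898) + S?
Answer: 236654459/12186 ≈ 19420.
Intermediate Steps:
S = 2339/12186 (S = (9356/5416)/9 = (9356*(1/5416))/9 = (1/9)*(2339/1354) = 2339/12186 ≈ 0.19194)
((1447 - 1*(-11075)) + 6898) + S = ((1447 - 1*(-11075)) + 6898) + 2339/12186 = ((1447 + 11075) + 6898) + 2339/12186 = (12522 + 6898) + 2339/12186 = 19420 + 2339/12186 = 236654459/12186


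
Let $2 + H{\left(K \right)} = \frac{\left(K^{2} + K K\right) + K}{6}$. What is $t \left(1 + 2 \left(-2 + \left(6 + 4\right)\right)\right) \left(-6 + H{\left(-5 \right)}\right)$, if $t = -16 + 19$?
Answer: $- \frac{51}{2} \approx -25.5$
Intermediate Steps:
$H{\left(K \right)} = -2 + \frac{K^{2}}{3} + \frac{K}{6}$ ($H{\left(K \right)} = -2 + \frac{\left(K^{2} + K K\right) + K}{6} = -2 + \left(\left(K^{2} + K^{2}\right) + K\right) \frac{1}{6} = -2 + \left(2 K^{2} + K\right) \frac{1}{6} = -2 + \left(K + 2 K^{2}\right) \frac{1}{6} = -2 + \left(\frac{K^{2}}{3} + \frac{K}{6}\right) = -2 + \frac{K^{2}}{3} + \frac{K}{6}$)
$t = 3$
$t \left(1 + 2 \left(-2 + \left(6 + 4\right)\right)\right) \left(-6 + H{\left(-5 \right)}\right) = 3 \left(1 + 2 \left(-2 + \left(6 + 4\right)\right)\right) \left(-6 + \left(-2 + \frac{\left(-5\right)^{2}}{3} + \frac{1}{6} \left(-5\right)\right)\right) = 3 \left(1 + 2 \left(-2 + 10\right)\right) \left(-6 - - \frac{11}{2}\right) = 3 \left(1 + 2 \cdot 8\right) \left(-6 - - \frac{11}{2}\right) = 3 \left(1 + 16\right) \left(-6 + \frac{11}{2}\right) = 3 \cdot 17 \left(- \frac{1}{2}\right) = 3 \left(- \frac{17}{2}\right) = - \frac{51}{2}$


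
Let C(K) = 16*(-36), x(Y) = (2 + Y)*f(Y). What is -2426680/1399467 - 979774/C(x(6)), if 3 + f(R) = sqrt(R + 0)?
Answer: 228293935463/134348832 ≈ 1699.3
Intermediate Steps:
f(R) = -3 + sqrt(R) (f(R) = -3 + sqrt(R + 0) = -3 + sqrt(R))
x(Y) = (-3 + sqrt(Y))*(2 + Y) (x(Y) = (2 + Y)*(-3 + sqrt(Y)) = (-3 + sqrt(Y))*(2 + Y))
C(K) = -576
-2426680/1399467 - 979774/C(x(6)) = -2426680/1399467 - 979774/(-576) = -2426680*1/1399467 - 979774*(-1/576) = -2426680/1399467 + 489887/288 = 228293935463/134348832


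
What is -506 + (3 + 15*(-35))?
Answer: -1028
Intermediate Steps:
-506 + (3 + 15*(-35)) = -506 + (3 - 525) = -506 - 522 = -1028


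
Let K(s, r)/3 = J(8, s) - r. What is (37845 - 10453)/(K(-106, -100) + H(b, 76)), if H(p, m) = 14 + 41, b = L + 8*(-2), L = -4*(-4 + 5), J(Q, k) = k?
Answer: 27392/37 ≈ 740.32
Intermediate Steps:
L = -4 (L = -4*1 = -4)
K(s, r) = -3*r + 3*s (K(s, r) = 3*(s - r) = -3*r + 3*s)
b = -20 (b = -4 + 8*(-2) = -4 - 16 = -20)
H(p, m) = 55
(37845 - 10453)/(K(-106, -100) + H(b, 76)) = (37845 - 10453)/((-3*(-100) + 3*(-106)) + 55) = 27392/((300 - 318) + 55) = 27392/(-18 + 55) = 27392/37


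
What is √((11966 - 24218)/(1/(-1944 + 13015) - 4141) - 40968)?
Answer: I*√2391635767663003830/7640835 ≈ 202.4*I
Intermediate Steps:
√((11966 - 24218)/(1/(-1944 + 13015) - 4141) - 40968) = √(-12252/(1/11071 - 4141) - 40968) = √(-12252/(-45845010/11071) - 40968) = √(-12252*(-11071/45845010) - 40968) = √(22606982/7640835 - 40968) = √(-313007121298/7640835) = I*√2391635767663003830/7640835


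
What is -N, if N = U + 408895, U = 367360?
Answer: -776255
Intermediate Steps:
N = 776255 (N = 367360 + 408895 = 776255)
-N = -1*776255 = -776255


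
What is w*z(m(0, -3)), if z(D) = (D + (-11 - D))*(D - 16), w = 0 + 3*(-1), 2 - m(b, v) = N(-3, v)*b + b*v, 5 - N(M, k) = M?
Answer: -462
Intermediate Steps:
N(M, k) = 5 - M
m(b, v) = 2 - 8*b - b*v (m(b, v) = 2 - ((5 - 1*(-3))*b + b*v) = 2 - ((5 + 3)*b + b*v) = 2 - (8*b + b*v) = 2 + (-8*b - b*v) = 2 - 8*b - b*v)
w = -3 (w = 0 - 3 = -3)
z(D) = 176 - 11*D (z(D) = -11*(-16 + D) = 176 - 11*D)
w*z(m(0, -3)) = -3*(176 - 11*(2 - 8*0 - 1*0*(-3))) = -3*(176 - 11*(2 + 0 + 0)) = -3*(176 - 11*2) = -3*(176 - 22) = -3*154 = -462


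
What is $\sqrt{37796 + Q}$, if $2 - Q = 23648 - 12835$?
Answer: $\sqrt{26985} \approx 164.27$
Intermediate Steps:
$Q = -10811$ ($Q = 2 - \left(23648 - 12835\right) = 2 - 10813 = -10811$)
$\sqrt{37796 + Q} = \sqrt{37796 - 10811} = \sqrt{26985}$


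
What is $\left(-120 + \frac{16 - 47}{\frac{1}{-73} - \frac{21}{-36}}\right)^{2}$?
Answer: $\frac{7575265296}{249001} \approx 30423.0$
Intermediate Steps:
$\left(-120 + \frac{16 - 47}{\frac{1}{-73} - \frac{21}{-36}}\right)^{2} = \left(-120 - \frac{31}{- \frac{1}{73} - - \frac{7}{12}}\right)^{2} = \left(-120 - \frac{31}{- \frac{1}{73} + \frac{7}{12}}\right)^{2} = \left(-120 - \frac{31}{\frac{499}{876}}\right)^{2} = \left(-120 - \frac{27156}{499}\right)^{2} = \left(- \frac{87036}{499}\right)^{2} = \frac{7575265296}{249001}$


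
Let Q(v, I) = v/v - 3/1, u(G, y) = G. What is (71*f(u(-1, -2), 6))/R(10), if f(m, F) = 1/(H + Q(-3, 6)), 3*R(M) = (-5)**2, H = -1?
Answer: -71/25 ≈ -2.8400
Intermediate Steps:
R(M) = 25/3 (R(M) = (1/3)*(-5)**2 = (1/3)*25 = 25/3)
Q(v, I) = -2 (Q(v, I) = 1 - 3*1 = 1 - 3 = -2)
f(m, F) = -1/3 (f(m, F) = 1/(-1 - 2) = 1/(-3) = -1/3)
(71*f(u(-1, -2), 6))/R(10) = (71*(-1/3))/(25/3) = -71/3*3/25 = -71/25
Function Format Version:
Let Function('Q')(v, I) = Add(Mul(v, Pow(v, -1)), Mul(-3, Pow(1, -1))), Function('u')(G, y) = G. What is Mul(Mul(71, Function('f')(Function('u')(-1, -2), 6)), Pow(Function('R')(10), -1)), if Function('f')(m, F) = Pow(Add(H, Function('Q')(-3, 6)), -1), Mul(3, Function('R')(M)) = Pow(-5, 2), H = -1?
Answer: Rational(-71, 25) ≈ -2.8400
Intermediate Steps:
Function('R')(M) = Rational(25, 3) (Function('R')(M) = Mul(Rational(1, 3), Pow(-5, 2)) = Mul(Rational(1, 3), 25) = Rational(25, 3))
Function('Q')(v, I) = -2 (Function('Q')(v, I) = Add(1, Mul(-3, 1)) = Add(1, -3) = -2)
Function('f')(m, F) = Rational(-1, 3) (Function('f')(m, F) = Pow(Add(-1, -2), -1) = Pow(-3, -1) = Rational(-1, 3))
Mul(Mul(71, Function('f')(Function('u')(-1, -2), 6)), Pow(Function('R')(10), -1)) = Mul(Mul(71, Rational(-1, 3)), Pow(Rational(25, 3), -1)) = Mul(Rational(-71, 3), Rational(3, 25)) = Rational(-71, 25)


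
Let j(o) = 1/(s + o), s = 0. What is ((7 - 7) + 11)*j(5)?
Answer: 11/5 ≈ 2.2000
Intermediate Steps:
j(o) = 1/o (j(o) = 1/(0 + o) = 1/o)
((7 - 7) + 11)*j(5) = ((7 - 7) + 11)/5 = (0 + 11)*(⅕) = 11*(⅕) = 11/5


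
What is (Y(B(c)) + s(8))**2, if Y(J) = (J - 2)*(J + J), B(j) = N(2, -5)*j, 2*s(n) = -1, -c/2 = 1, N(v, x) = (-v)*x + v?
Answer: 6225025/4 ≈ 1.5563e+6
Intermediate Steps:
N(v, x) = v - v*x (N(v, x) = -v*x + v = v - v*x)
c = -2 (c = -2*1 = -2)
s(n) = -1/2 (s(n) = (1/2)*(-1) = -1/2)
B(j) = 12*j (B(j) = (2*(1 - 1*(-5)))*j = (2*(1 + 5))*j = (2*6)*j = 12*j)
Y(J) = 2*J*(-2 + J) (Y(J) = (-2 + J)*(2*J) = 2*J*(-2 + J))
(Y(B(c)) + s(8))**2 = (2*(12*(-2))*(-2 + 12*(-2)) - 1/2)**2 = (2*(-24)*(-2 - 24) - 1/2)**2 = (2*(-24)*(-26) - 1/2)**2 = (1248 - 1/2)**2 = (2495/2)**2 = 6225025/4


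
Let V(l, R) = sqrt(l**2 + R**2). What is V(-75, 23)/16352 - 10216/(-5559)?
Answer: 10216/5559 + sqrt(6154)/16352 ≈ 1.8425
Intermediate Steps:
V(l, R) = sqrt(R**2 + l**2)
V(-75, 23)/16352 - 10216/(-5559) = sqrt(23**2 + (-75)**2)/16352 - 10216/(-5559) = sqrt(529 + 5625)*(1/16352) - 10216*(-1/5559) = sqrt(6154)*(1/16352) + 10216/5559 = sqrt(6154)/16352 + 10216/5559 = 10216/5559 + sqrt(6154)/16352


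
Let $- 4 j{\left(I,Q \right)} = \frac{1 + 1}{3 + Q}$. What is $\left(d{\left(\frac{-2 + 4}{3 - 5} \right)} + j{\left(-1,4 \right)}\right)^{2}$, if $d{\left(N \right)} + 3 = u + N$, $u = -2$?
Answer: $\frac{7225}{196} \approx 36.862$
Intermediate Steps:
$j{\left(I,Q \right)} = - \frac{1}{2 \left(3 + Q\right)}$ ($j{\left(I,Q \right)} = - \frac{\left(1 + 1\right) \frac{1}{3 + Q}}{4} = - \frac{2 \frac{1}{3 + Q}}{4} = - \frac{1}{2 \left(3 + Q\right)}$)
$d{\left(N \right)} = -5 + N$ ($d{\left(N \right)} = -3 + \left(-2 + N\right) = -5 + N$)
$\left(d{\left(\frac{-2 + 4}{3 - 5} \right)} + j{\left(-1,4 \right)}\right)^{2} = \left(\left(-5 + \frac{-2 + 4}{3 - 5}\right) - \frac{1}{6 + 2 \cdot 4}\right)^{2} = \left(\left(-5 + \frac{2}{-2}\right) - \frac{1}{6 + 8}\right)^{2} = \left(\left(-5 + 2 \left(- \frac{1}{2}\right)\right) - \frac{1}{14}\right)^{2} = \left(\left(-5 - 1\right) - \frac{1}{14}\right)^{2} = \left(-6 - \frac{1}{14}\right)^{2} = \left(- \frac{85}{14}\right)^{2} = \frac{7225}{196}$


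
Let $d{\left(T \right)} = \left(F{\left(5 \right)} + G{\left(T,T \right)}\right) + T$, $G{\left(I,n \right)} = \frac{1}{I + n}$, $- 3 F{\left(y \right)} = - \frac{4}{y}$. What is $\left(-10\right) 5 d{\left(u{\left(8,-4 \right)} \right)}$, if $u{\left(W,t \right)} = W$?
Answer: $- \frac{9995}{24} \approx -416.46$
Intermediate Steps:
$F{\left(y \right)} = \frac{4}{3 y}$ ($F{\left(y \right)} = - \frac{\left(-4\right) \frac{1}{y}}{3} = \frac{4}{3 y}$)
$d{\left(T \right)} = \frac{4}{15} + T + \frac{1}{2 T}$ ($d{\left(T \right)} = \left(\frac{4}{3 \cdot 5} + \frac{1}{T + T}\right) + T = \left(\frac{4}{3} \cdot \frac{1}{5} + \frac{1}{2 T}\right) + T = \left(\frac{4}{15} + \frac{1}{2 T}\right) + T = \frac{4}{15} + T + \frac{1}{2 T}$)
$\left(-10\right) 5 d{\left(u{\left(8,-4 \right)} \right)} = \left(-10\right) 5 \left(\frac{4}{15} + 8 + \frac{1}{2 \cdot 8}\right) = - 50 \left(\frac{4}{15} + 8 + \frac{1}{2} \cdot \frac{1}{8}\right) = - 50 \left(\frac{4}{15} + 8 + \frac{1}{16}\right) = \left(-50\right) \frac{1999}{240} = - \frac{9995}{24}$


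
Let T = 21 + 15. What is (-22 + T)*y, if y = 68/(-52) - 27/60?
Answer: -3199/130 ≈ -24.608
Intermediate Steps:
T = 36
y = -457/260 (y = 68*(-1/52) - 27*1/60 = -17/13 - 9/20 = -457/260 ≈ -1.7577)
(-22 + T)*y = (-22 + 36)*(-457/260) = 14*(-457/260) = -3199/130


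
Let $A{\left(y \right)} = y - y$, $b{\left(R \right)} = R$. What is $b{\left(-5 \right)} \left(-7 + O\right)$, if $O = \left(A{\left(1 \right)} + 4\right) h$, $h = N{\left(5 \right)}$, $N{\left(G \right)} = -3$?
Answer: $95$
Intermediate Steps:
$h = -3$
$A{\left(y \right)} = 0$
$O = -12$ ($O = \left(0 + 4\right) \left(-3\right) = 4 \left(-3\right) = -12$)
$b{\left(-5 \right)} \left(-7 + O\right) = - 5 \left(-7 - 12\right) = \left(-5\right) \left(-19\right) = 95$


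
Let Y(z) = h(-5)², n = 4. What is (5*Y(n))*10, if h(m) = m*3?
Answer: 11250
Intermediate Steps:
h(m) = 3*m
Y(z) = 225 (Y(z) = (3*(-5))² = (-15)² = 225)
(5*Y(n))*10 = (5*225)*10 = 1125*10 = 11250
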